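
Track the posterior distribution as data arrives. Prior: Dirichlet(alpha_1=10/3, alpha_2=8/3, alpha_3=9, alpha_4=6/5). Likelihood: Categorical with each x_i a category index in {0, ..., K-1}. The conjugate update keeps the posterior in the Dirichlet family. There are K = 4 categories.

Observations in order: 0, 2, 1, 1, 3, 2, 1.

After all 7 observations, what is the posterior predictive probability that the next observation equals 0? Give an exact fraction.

obs 1: x=0 → posterior Dirichlet(13/3, 8/3, 9, 6/5)
obs 2: x=2 → posterior Dirichlet(13/3, 8/3, 10, 6/5)
obs 3: x=1 → posterior Dirichlet(13/3, 11/3, 10, 6/5)
obs 4: x=1 → posterior Dirichlet(13/3, 14/3, 10, 6/5)
obs 5: x=3 → posterior Dirichlet(13/3, 14/3, 10, 11/5)
obs 6: x=2 → posterior Dirichlet(13/3, 14/3, 11, 11/5)
obs 7: x=1 → posterior Dirichlet(13/3, 17/3, 11, 11/5)

65/348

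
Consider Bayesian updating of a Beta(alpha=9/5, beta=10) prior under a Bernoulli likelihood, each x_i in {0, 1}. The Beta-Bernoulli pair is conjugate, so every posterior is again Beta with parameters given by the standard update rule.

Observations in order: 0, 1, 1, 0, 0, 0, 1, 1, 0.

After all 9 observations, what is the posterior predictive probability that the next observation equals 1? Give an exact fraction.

obs 1: x=0 → posterior Beta(9/5, 11)
obs 2: x=1 → posterior Beta(14/5, 11)
obs 3: x=1 → posterior Beta(19/5, 11)
obs 4: x=0 → posterior Beta(19/5, 12)
obs 5: x=0 → posterior Beta(19/5, 13)
obs 6: x=0 → posterior Beta(19/5, 14)
obs 7: x=1 → posterior Beta(24/5, 14)
obs 8: x=1 → posterior Beta(29/5, 14)
obs 9: x=0 → posterior Beta(29/5, 15)

29/104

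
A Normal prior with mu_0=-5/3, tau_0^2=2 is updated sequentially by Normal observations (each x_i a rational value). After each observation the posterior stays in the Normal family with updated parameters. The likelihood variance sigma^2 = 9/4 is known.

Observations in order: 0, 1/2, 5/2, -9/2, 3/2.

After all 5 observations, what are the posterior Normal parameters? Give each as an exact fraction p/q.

mu_0=-15/49, tau_0^2=18/49

obs 1: x=0 → posterior Normal(-15/17, 18/17)
obs 2: x=1/2 → posterior Normal(-11/25, 18/25)
obs 3: x=5/2 → posterior Normal(3/11, 6/11)
obs 4: x=-9/2 → posterior Normal(-27/41, 18/41)
obs 5: x=3/2 → posterior Normal(-15/49, 18/49)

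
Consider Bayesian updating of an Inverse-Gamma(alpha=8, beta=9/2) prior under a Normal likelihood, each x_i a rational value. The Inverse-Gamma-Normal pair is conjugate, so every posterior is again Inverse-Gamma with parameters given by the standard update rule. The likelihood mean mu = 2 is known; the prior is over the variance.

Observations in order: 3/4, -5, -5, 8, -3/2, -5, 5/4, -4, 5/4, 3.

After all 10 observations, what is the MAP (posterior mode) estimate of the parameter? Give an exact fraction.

3903/448

obs 1: x=3/4 → posterior Inverse-Gamma(17/2, 169/32)
obs 2: x=-5 → posterior Inverse-Gamma(9, 953/32)
obs 3: x=-5 → posterior Inverse-Gamma(19/2, 1737/32)
obs 4: x=8 → posterior Inverse-Gamma(10, 2313/32)
obs 5: x=-3/2 → posterior Inverse-Gamma(21/2, 2509/32)
obs 6: x=-5 → posterior Inverse-Gamma(11, 3293/32)
obs 7: x=5/4 → posterior Inverse-Gamma(23/2, 1651/16)
obs 8: x=-4 → posterior Inverse-Gamma(12, 1939/16)
obs 9: x=5/4 → posterior Inverse-Gamma(25/2, 3887/32)
obs 10: x=3 → posterior Inverse-Gamma(13, 3903/32)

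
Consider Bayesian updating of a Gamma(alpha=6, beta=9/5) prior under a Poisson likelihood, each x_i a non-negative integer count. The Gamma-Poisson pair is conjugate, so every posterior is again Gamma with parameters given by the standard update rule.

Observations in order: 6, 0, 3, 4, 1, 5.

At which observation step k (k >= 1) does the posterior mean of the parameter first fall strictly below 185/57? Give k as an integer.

k = 2

obs 1: x=6 → posterior Gamma(12, 14/5)
obs 2: x=0 → posterior Gamma(12, 19/5)
obs 3: x=3 → posterior Gamma(15, 24/5)
obs 4: x=4 → posterior Gamma(19, 29/5)
obs 5: x=1 → posterior Gamma(20, 34/5)
obs 6: x=5 → posterior Gamma(25, 39/5)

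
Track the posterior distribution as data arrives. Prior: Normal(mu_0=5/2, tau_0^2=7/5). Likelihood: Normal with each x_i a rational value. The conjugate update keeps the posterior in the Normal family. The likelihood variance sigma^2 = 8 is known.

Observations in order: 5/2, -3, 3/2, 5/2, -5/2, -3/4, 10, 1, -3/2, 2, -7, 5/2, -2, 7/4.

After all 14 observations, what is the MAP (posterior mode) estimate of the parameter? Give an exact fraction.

149/138

obs 1: x=5/2 → posterior Normal(5/2, 56/47)
obs 2: x=-3 → posterior Normal(193/108, 28/27)
obs 3: x=3/2 → posterior Normal(107/61, 56/61)
obs 4: x=5/2 → posterior Normal(249/136, 14/17)
obs 5: x=-5/2 → posterior Normal(107/75, 56/75)
obs 6: x=-3/4 → posterior Normal(407/328, 28/41)
obs 7: x=10 → posterior Normal(687/356, 56/89)
obs 8: x=1 → posterior Normal(715/384, 7/12)
obs 9: x=-3/2 → posterior Normal(673/412, 56/103)
obs 10: x=2 → posterior Normal(729/440, 28/55)
obs 11: x=-7 → posterior Normal(41/36, 56/117)
obs 12: x=5/2 → posterior Normal(603/496, 14/31)
obs 13: x=-2 → posterior Normal(547/524, 56/131)
obs 14: x=7/4 → posterior Normal(149/138, 28/69)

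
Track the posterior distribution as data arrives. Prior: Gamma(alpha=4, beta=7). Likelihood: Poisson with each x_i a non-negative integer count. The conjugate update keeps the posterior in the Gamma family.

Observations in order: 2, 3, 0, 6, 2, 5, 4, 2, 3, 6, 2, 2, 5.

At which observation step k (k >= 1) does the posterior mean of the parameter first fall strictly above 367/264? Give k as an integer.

k = 5

obs 1: x=2 → posterior Gamma(6, 8)
obs 2: x=3 → posterior Gamma(9, 9)
obs 3: x=0 → posterior Gamma(9, 10)
obs 4: x=6 → posterior Gamma(15, 11)
obs 5: x=2 → posterior Gamma(17, 12)
obs 6: x=5 → posterior Gamma(22, 13)
obs 7: x=4 → posterior Gamma(26, 14)
obs 8: x=2 → posterior Gamma(28, 15)
obs 9: x=3 → posterior Gamma(31, 16)
obs 10: x=6 → posterior Gamma(37, 17)
obs 11: x=2 → posterior Gamma(39, 18)
obs 12: x=2 → posterior Gamma(41, 19)
obs 13: x=5 → posterior Gamma(46, 20)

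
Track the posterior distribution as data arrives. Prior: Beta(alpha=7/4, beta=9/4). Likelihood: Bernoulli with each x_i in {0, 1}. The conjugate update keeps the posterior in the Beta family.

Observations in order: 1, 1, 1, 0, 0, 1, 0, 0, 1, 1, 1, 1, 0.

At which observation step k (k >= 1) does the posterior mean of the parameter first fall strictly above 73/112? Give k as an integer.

obs 1: x=1 → posterior Beta(11/4, 9/4)
obs 2: x=1 → posterior Beta(15/4, 9/4)
obs 3: x=1 → posterior Beta(19/4, 9/4)
obs 4: x=0 → posterior Beta(19/4, 13/4)
obs 5: x=0 → posterior Beta(19/4, 17/4)
obs 6: x=1 → posterior Beta(23/4, 17/4)
obs 7: x=0 → posterior Beta(23/4, 21/4)
obs 8: x=0 → posterior Beta(23/4, 25/4)
obs 9: x=1 → posterior Beta(27/4, 25/4)
obs 10: x=1 → posterior Beta(31/4, 25/4)
obs 11: x=1 → posterior Beta(35/4, 25/4)
obs 12: x=1 → posterior Beta(39/4, 25/4)
obs 13: x=0 → posterior Beta(39/4, 29/4)

k = 3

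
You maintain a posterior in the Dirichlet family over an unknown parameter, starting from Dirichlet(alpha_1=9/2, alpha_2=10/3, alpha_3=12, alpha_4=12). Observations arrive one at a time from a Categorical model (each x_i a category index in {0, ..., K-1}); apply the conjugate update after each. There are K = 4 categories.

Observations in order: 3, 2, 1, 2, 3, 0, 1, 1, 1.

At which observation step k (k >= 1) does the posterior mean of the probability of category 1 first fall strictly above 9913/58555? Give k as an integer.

obs 1: x=3 → posterior Dirichlet(9/2, 10/3, 12, 13)
obs 2: x=2 → posterior Dirichlet(9/2, 10/3, 13, 13)
obs 3: x=1 → posterior Dirichlet(9/2, 13/3, 13, 13)
obs 4: x=2 → posterior Dirichlet(9/2, 13/3, 14, 13)
obs 5: x=3 → posterior Dirichlet(9/2, 13/3, 14, 14)
obs 6: x=0 → posterior Dirichlet(11/2, 13/3, 14, 14)
obs 7: x=1 → posterior Dirichlet(11/2, 16/3, 14, 14)
obs 8: x=1 → posterior Dirichlet(11/2, 19/3, 14, 14)
obs 9: x=1 → posterior Dirichlet(11/2, 22/3, 14, 14)

k = 9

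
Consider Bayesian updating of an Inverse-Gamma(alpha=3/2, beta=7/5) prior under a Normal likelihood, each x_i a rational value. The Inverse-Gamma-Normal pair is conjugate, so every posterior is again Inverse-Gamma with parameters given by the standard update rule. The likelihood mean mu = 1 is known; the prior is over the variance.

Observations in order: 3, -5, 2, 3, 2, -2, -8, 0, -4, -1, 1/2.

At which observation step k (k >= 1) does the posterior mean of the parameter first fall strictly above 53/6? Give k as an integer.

k = 2

obs 1: x=3 → posterior Inverse-Gamma(2, 17/5)
obs 2: x=-5 → posterior Inverse-Gamma(5/2, 107/5)
obs 3: x=2 → posterior Inverse-Gamma(3, 219/10)
obs 4: x=3 → posterior Inverse-Gamma(7/2, 239/10)
obs 5: x=2 → posterior Inverse-Gamma(4, 122/5)
obs 6: x=-2 → posterior Inverse-Gamma(9/2, 289/10)
obs 7: x=-8 → posterior Inverse-Gamma(5, 347/5)
obs 8: x=0 → posterior Inverse-Gamma(11/2, 699/10)
obs 9: x=-4 → posterior Inverse-Gamma(6, 412/5)
obs 10: x=-1 → posterior Inverse-Gamma(13/2, 422/5)
obs 11: x=1/2 → posterior Inverse-Gamma(7, 3381/40)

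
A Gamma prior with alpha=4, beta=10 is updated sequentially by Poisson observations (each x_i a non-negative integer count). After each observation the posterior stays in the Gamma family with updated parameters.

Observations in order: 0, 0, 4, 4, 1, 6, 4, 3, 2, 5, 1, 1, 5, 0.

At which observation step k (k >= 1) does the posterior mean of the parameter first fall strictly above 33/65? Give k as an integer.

k = 3

obs 1: x=0 → posterior Gamma(4, 11)
obs 2: x=0 → posterior Gamma(4, 12)
obs 3: x=4 → posterior Gamma(8, 13)
obs 4: x=4 → posterior Gamma(12, 14)
obs 5: x=1 → posterior Gamma(13, 15)
obs 6: x=6 → posterior Gamma(19, 16)
obs 7: x=4 → posterior Gamma(23, 17)
obs 8: x=3 → posterior Gamma(26, 18)
obs 9: x=2 → posterior Gamma(28, 19)
obs 10: x=5 → posterior Gamma(33, 20)
obs 11: x=1 → posterior Gamma(34, 21)
obs 12: x=1 → posterior Gamma(35, 22)
obs 13: x=5 → posterior Gamma(40, 23)
obs 14: x=0 → posterior Gamma(40, 24)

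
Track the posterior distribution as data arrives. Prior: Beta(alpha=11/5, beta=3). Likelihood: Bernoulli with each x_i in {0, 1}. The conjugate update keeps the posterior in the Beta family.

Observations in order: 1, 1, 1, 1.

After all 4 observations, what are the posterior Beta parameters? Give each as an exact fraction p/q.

obs 1: x=1 → posterior Beta(16/5, 3)
obs 2: x=1 → posterior Beta(21/5, 3)
obs 3: x=1 → posterior Beta(26/5, 3)
obs 4: x=1 → posterior Beta(31/5, 3)

alpha=31/5, beta=3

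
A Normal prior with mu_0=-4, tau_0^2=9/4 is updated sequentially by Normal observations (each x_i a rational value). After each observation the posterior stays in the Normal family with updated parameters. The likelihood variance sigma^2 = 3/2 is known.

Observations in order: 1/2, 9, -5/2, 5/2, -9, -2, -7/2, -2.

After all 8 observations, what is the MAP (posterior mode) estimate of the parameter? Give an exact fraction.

-29/26

obs 1: x=1/2 → posterior Normal(-13/10, 9/10)
obs 2: x=9 → posterior Normal(41/16, 9/16)
obs 3: x=-5/2 → posterior Normal(13/11, 9/22)
obs 4: x=5/2 → posterior Normal(41/28, 9/28)
obs 5: x=-9 → posterior Normal(-13/34, 9/34)
obs 6: x=-2 → posterior Normal(-5/8, 9/40)
obs 7: x=-7/2 → posterior Normal(-1, 9/46)
obs 8: x=-2 → posterior Normal(-29/26, 9/52)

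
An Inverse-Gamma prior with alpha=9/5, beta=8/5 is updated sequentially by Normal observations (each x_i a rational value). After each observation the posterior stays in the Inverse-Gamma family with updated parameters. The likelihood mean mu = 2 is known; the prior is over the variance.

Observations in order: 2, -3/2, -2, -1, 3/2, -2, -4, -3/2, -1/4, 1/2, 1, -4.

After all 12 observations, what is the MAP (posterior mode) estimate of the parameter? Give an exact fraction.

11941/1408

obs 1: x=2 → posterior Inverse-Gamma(23/10, 8/5)
obs 2: x=-3/2 → posterior Inverse-Gamma(14/5, 309/40)
obs 3: x=-2 → posterior Inverse-Gamma(33/10, 629/40)
obs 4: x=-1 → posterior Inverse-Gamma(19/5, 809/40)
obs 5: x=3/2 → posterior Inverse-Gamma(43/10, 407/20)
obs 6: x=-2 → posterior Inverse-Gamma(24/5, 567/20)
obs 7: x=-4 → posterior Inverse-Gamma(53/10, 927/20)
obs 8: x=-3/2 → posterior Inverse-Gamma(29/5, 2099/40)
obs 9: x=-1/4 → posterior Inverse-Gamma(63/10, 8801/160)
obs 10: x=1/2 → posterior Inverse-Gamma(34/5, 8981/160)
obs 11: x=1 → posterior Inverse-Gamma(73/10, 9061/160)
obs 12: x=-4 → posterior Inverse-Gamma(39/5, 11941/160)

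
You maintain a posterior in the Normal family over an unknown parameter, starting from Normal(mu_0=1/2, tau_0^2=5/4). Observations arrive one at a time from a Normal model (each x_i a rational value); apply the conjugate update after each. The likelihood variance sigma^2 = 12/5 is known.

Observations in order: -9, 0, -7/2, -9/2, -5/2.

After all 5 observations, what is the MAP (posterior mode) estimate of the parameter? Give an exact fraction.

obs 1: x=-9 → posterior Normal(-201/73, 60/73)
obs 2: x=0 → posterior Normal(-201/98, 30/49)
obs 3: x=-7/2 → posterior Normal(-577/246, 20/41)
obs 4: x=-9/2 → posterior Normal(-401/148, 15/37)
obs 5: x=-5/2 → posterior Normal(-927/346, 60/173)

-927/346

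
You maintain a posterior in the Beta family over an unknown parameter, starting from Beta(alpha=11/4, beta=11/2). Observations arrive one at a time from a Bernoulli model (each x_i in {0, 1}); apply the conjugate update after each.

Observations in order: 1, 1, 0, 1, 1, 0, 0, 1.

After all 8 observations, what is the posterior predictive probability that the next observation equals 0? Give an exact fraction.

34/65

obs 1: x=1 → posterior Beta(15/4, 11/2)
obs 2: x=1 → posterior Beta(19/4, 11/2)
obs 3: x=0 → posterior Beta(19/4, 13/2)
obs 4: x=1 → posterior Beta(23/4, 13/2)
obs 5: x=1 → posterior Beta(27/4, 13/2)
obs 6: x=0 → posterior Beta(27/4, 15/2)
obs 7: x=0 → posterior Beta(27/4, 17/2)
obs 8: x=1 → posterior Beta(31/4, 17/2)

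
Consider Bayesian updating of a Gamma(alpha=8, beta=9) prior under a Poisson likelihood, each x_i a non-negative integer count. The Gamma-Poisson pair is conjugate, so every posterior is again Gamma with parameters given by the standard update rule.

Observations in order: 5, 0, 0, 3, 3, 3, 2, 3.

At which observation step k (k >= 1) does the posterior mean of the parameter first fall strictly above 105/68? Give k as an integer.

obs 1: x=5 → posterior Gamma(13, 10)
obs 2: x=0 → posterior Gamma(13, 11)
obs 3: x=0 → posterior Gamma(13, 12)
obs 4: x=3 → posterior Gamma(16, 13)
obs 5: x=3 → posterior Gamma(19, 14)
obs 6: x=3 → posterior Gamma(22, 15)
obs 7: x=2 → posterior Gamma(24, 16)
obs 8: x=3 → posterior Gamma(27, 17)

k = 8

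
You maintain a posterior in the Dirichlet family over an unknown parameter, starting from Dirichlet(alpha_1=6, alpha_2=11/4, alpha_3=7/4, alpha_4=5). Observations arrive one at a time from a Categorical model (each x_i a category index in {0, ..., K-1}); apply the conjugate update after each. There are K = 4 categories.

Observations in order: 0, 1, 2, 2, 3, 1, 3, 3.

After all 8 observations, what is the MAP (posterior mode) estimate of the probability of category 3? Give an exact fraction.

14/39

obs 1: x=0 → posterior Dirichlet(7, 11/4, 7/4, 5)
obs 2: x=1 → posterior Dirichlet(7, 15/4, 7/4, 5)
obs 3: x=2 → posterior Dirichlet(7, 15/4, 11/4, 5)
obs 4: x=2 → posterior Dirichlet(7, 15/4, 15/4, 5)
obs 5: x=3 → posterior Dirichlet(7, 15/4, 15/4, 6)
obs 6: x=1 → posterior Dirichlet(7, 19/4, 15/4, 6)
obs 7: x=3 → posterior Dirichlet(7, 19/4, 15/4, 7)
obs 8: x=3 → posterior Dirichlet(7, 19/4, 15/4, 8)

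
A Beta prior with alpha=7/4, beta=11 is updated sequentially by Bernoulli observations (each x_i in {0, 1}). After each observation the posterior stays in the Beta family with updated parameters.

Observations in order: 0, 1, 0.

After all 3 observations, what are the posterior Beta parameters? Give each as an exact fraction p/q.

obs 1: x=0 → posterior Beta(7/4, 12)
obs 2: x=1 → posterior Beta(11/4, 12)
obs 3: x=0 → posterior Beta(11/4, 13)

alpha=11/4, beta=13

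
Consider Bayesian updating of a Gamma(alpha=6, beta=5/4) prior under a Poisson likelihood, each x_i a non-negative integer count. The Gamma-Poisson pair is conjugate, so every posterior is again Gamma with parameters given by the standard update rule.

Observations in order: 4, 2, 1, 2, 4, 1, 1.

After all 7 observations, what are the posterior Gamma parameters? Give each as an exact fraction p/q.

obs 1: x=4 → posterior Gamma(10, 9/4)
obs 2: x=2 → posterior Gamma(12, 13/4)
obs 3: x=1 → posterior Gamma(13, 17/4)
obs 4: x=2 → posterior Gamma(15, 21/4)
obs 5: x=4 → posterior Gamma(19, 25/4)
obs 6: x=1 → posterior Gamma(20, 29/4)
obs 7: x=1 → posterior Gamma(21, 33/4)

alpha=21, beta=33/4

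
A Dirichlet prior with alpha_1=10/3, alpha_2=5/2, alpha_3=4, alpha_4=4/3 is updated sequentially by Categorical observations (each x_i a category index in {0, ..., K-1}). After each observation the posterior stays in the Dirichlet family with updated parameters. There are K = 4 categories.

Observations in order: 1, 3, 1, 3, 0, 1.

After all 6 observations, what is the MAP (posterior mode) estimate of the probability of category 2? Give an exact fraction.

obs 1: x=1 → posterior Dirichlet(10/3, 7/2, 4, 4/3)
obs 2: x=3 → posterior Dirichlet(10/3, 7/2, 4, 7/3)
obs 3: x=1 → posterior Dirichlet(10/3, 9/2, 4, 7/3)
obs 4: x=3 → posterior Dirichlet(10/3, 9/2, 4, 10/3)
obs 5: x=0 → posterior Dirichlet(13/3, 9/2, 4, 10/3)
obs 6: x=1 → posterior Dirichlet(13/3, 11/2, 4, 10/3)

18/79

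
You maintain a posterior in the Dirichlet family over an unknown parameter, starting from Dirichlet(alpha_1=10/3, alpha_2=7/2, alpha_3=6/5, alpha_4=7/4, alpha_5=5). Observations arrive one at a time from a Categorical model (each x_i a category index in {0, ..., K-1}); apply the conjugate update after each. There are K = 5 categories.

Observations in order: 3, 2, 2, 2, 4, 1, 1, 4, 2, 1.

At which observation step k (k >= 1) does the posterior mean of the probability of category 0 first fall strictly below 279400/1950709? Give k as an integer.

obs 1: x=3 → posterior Dirichlet(10/3, 7/2, 6/5, 11/4, 5)
obs 2: x=2 → posterior Dirichlet(10/3, 7/2, 11/5, 11/4, 5)
obs 3: x=2 → posterior Dirichlet(10/3, 7/2, 16/5, 11/4, 5)
obs 4: x=2 → posterior Dirichlet(10/3, 7/2, 21/5, 11/4, 5)
obs 5: x=4 → posterior Dirichlet(10/3, 7/2, 21/5, 11/4, 6)
obs 6: x=1 → posterior Dirichlet(10/3, 9/2, 21/5, 11/4, 6)
obs 7: x=1 → posterior Dirichlet(10/3, 11/2, 21/5, 11/4, 6)
obs 8: x=4 → posterior Dirichlet(10/3, 11/2, 21/5, 11/4, 7)
obs 9: x=2 → posterior Dirichlet(10/3, 11/2, 26/5, 11/4, 7)
obs 10: x=1 → posterior Dirichlet(10/3, 13/2, 26/5, 11/4, 7)

k = 9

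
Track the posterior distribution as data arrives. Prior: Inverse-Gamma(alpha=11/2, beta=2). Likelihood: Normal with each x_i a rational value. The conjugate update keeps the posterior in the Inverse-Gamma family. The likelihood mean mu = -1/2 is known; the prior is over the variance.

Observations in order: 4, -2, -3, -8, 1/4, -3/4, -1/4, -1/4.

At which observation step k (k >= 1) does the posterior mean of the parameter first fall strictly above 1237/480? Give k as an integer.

k = 3

obs 1: x=4 → posterior Inverse-Gamma(6, 97/8)
obs 2: x=-2 → posterior Inverse-Gamma(13/2, 53/4)
obs 3: x=-3 → posterior Inverse-Gamma(7, 131/8)
obs 4: x=-8 → posterior Inverse-Gamma(15/2, 89/2)
obs 5: x=1/4 → posterior Inverse-Gamma(8, 1433/32)
obs 6: x=-3/4 → posterior Inverse-Gamma(17/2, 717/16)
obs 7: x=-1/4 → posterior Inverse-Gamma(9, 1435/32)
obs 8: x=-1/4 → posterior Inverse-Gamma(19/2, 359/8)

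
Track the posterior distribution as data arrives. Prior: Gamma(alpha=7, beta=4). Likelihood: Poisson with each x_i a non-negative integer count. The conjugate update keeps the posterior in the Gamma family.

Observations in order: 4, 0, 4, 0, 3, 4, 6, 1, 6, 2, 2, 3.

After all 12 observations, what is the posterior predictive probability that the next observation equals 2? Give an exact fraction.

obs 1: x=4 → posterior Gamma(11, 5)
obs 2: x=0 → posterior Gamma(11, 6)
obs 3: x=4 → posterior Gamma(15, 7)
obs 4: x=0 → posterior Gamma(15, 8)
obs 5: x=3 → posterior Gamma(18, 9)
obs 6: x=4 → posterior Gamma(22, 10)
obs 7: x=6 → posterior Gamma(28, 11)
obs 8: x=1 → posterior Gamma(29, 12)
obs 9: x=6 → posterior Gamma(35, 13)
obs 10: x=2 → posterior Gamma(37, 14)
obs 11: x=2 → posterior Gamma(39, 15)
obs 12: x=3 → posterior Gamma(42, 16)

337852410498510165795309415409357713087822614094675968/1379597950901634641862681879083307429684165246101910721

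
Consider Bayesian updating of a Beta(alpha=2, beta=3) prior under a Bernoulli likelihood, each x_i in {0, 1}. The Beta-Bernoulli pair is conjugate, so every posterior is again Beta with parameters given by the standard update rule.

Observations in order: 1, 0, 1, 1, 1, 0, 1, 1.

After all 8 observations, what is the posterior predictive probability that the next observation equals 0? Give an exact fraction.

obs 1: x=1 → posterior Beta(3, 3)
obs 2: x=0 → posterior Beta(3, 4)
obs 3: x=1 → posterior Beta(4, 4)
obs 4: x=1 → posterior Beta(5, 4)
obs 5: x=1 → posterior Beta(6, 4)
obs 6: x=0 → posterior Beta(6, 5)
obs 7: x=1 → posterior Beta(7, 5)
obs 8: x=1 → posterior Beta(8, 5)

5/13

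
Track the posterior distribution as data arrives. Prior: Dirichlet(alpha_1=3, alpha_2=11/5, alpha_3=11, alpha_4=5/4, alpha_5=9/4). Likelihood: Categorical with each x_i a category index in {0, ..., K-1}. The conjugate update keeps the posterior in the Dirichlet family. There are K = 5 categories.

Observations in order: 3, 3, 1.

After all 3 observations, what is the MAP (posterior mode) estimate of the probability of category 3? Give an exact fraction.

15/118

obs 1: x=3 → posterior Dirichlet(3, 11/5, 11, 9/4, 9/4)
obs 2: x=3 → posterior Dirichlet(3, 11/5, 11, 13/4, 9/4)
obs 3: x=1 → posterior Dirichlet(3, 16/5, 11, 13/4, 9/4)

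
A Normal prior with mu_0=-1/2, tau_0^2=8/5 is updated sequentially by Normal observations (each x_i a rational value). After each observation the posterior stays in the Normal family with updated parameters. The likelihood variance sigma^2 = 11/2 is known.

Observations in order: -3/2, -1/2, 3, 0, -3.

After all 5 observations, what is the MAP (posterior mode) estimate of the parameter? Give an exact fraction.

-119/270

obs 1: x=-3/2 → posterior Normal(-103/142, 88/71)
obs 2: x=-1/2 → posterior Normal(-119/174, 88/87)
obs 3: x=3 → posterior Normal(-23/206, 88/103)
obs 4: x=0 → posterior Normal(-23/238, 88/119)
obs 5: x=-3 → posterior Normal(-119/270, 88/135)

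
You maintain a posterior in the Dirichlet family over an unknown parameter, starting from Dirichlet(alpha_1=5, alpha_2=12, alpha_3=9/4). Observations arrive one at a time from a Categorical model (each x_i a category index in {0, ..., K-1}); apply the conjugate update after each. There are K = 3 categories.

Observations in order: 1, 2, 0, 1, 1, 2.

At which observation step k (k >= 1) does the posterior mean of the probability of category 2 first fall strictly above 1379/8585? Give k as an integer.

k = 6

obs 1: x=1 → posterior Dirichlet(5, 13, 9/4)
obs 2: x=2 → posterior Dirichlet(5, 13, 13/4)
obs 3: x=0 → posterior Dirichlet(6, 13, 13/4)
obs 4: x=1 → posterior Dirichlet(6, 14, 13/4)
obs 5: x=1 → posterior Dirichlet(6, 15, 13/4)
obs 6: x=2 → posterior Dirichlet(6, 15, 17/4)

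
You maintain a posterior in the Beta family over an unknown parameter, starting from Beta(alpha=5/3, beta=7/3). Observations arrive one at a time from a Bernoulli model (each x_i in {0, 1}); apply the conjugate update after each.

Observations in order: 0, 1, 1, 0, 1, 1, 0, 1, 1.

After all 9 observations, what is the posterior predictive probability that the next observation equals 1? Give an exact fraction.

23/39

obs 1: x=0 → posterior Beta(5/3, 10/3)
obs 2: x=1 → posterior Beta(8/3, 10/3)
obs 3: x=1 → posterior Beta(11/3, 10/3)
obs 4: x=0 → posterior Beta(11/3, 13/3)
obs 5: x=1 → posterior Beta(14/3, 13/3)
obs 6: x=1 → posterior Beta(17/3, 13/3)
obs 7: x=0 → posterior Beta(17/3, 16/3)
obs 8: x=1 → posterior Beta(20/3, 16/3)
obs 9: x=1 → posterior Beta(23/3, 16/3)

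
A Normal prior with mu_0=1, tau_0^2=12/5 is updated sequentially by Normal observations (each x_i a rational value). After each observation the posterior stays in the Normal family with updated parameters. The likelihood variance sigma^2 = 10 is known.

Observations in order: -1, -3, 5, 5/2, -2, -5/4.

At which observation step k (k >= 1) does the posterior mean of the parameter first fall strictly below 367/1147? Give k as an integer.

k = 2

obs 1: x=-1 → posterior Normal(19/31, 60/31)
obs 2: x=-3 → posterior Normal(1/37, 60/37)
obs 3: x=5 → posterior Normal(31/43, 60/43)
obs 4: x=5/2 → posterior Normal(46/49, 60/49)
obs 5: x=-2 → posterior Normal(34/55, 12/11)
obs 6: x=-5/4 → posterior Normal(53/122, 60/61)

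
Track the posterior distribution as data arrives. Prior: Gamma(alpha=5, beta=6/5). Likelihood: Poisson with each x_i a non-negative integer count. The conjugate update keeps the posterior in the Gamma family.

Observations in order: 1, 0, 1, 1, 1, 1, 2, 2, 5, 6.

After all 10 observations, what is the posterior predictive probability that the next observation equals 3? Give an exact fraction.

18524076189633400982087992660427319851719065600000/97551820892064552722266841889541788960852432978481

obs 1: x=1 → posterior Gamma(6, 11/5)
obs 2: x=0 → posterior Gamma(6, 16/5)
obs 3: x=1 → posterior Gamma(7, 21/5)
obs 4: x=1 → posterior Gamma(8, 26/5)
obs 5: x=1 → posterior Gamma(9, 31/5)
obs 6: x=1 → posterior Gamma(10, 36/5)
obs 7: x=2 → posterior Gamma(12, 41/5)
obs 8: x=2 → posterior Gamma(14, 46/5)
obs 9: x=5 → posterior Gamma(19, 51/5)
obs 10: x=6 → posterior Gamma(25, 56/5)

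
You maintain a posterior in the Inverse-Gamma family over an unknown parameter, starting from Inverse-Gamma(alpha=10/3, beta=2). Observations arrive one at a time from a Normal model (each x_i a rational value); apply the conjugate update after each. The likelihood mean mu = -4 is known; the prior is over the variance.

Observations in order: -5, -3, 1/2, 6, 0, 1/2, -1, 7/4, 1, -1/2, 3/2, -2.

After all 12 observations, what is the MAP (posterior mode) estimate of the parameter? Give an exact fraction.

13251/992

obs 1: x=-5 → posterior Inverse-Gamma(23/6, 5/2)
obs 2: x=-3 → posterior Inverse-Gamma(13/3, 3)
obs 3: x=1/2 → posterior Inverse-Gamma(29/6, 105/8)
obs 4: x=6 → posterior Inverse-Gamma(16/3, 505/8)
obs 5: x=0 → posterior Inverse-Gamma(35/6, 569/8)
obs 6: x=1/2 → posterior Inverse-Gamma(19/3, 325/4)
obs 7: x=-1 → posterior Inverse-Gamma(41/6, 343/4)
obs 8: x=7/4 → posterior Inverse-Gamma(22/3, 3273/32)
obs 9: x=1 → posterior Inverse-Gamma(47/6, 3673/32)
obs 10: x=-1/2 → posterior Inverse-Gamma(25/3, 3869/32)
obs 11: x=3/2 → posterior Inverse-Gamma(53/6, 4353/32)
obs 12: x=-2 → posterior Inverse-Gamma(28/3, 4417/32)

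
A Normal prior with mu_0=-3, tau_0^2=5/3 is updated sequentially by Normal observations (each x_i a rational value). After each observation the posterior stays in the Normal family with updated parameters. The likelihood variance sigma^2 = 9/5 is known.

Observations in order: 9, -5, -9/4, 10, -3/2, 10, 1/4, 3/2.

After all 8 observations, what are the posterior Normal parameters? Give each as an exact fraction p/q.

obs 1: x=9 → posterior Normal(36/13, 45/52)
obs 2: x=-5 → posterior Normal(19/77, 45/77)
obs 3: x=-9/4 → posterior Normal(-149/408, 15/34)
obs 4: x=10 → posterior Normal(851/508, 45/127)
obs 5: x=-3/2 → posterior Normal(701/608, 45/152)
obs 6: x=10 → posterior Normal(567/236, 15/59)
obs 7: x=1/4 → posterior Normal(863/404, 45/202)
obs 8: x=3/2 → posterior Normal(469/227, 45/227)

mu_0=469/227, tau_0^2=45/227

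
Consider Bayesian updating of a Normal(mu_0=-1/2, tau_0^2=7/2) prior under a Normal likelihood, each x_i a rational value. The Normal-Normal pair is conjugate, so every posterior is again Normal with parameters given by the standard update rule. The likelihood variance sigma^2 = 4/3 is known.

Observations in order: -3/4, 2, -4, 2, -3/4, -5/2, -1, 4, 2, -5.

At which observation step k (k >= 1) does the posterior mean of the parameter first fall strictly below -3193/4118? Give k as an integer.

obs 1: x=-3/4 → posterior Normal(-79/116, 28/29)
obs 2: x=2 → posterior Normal(89/200, 14/25)
obs 3: x=-4 → posterior Normal(-247/284, 28/71)
obs 4: x=2 → posterior Normal(-79/368, 7/23)
obs 5: x=-3/4 → posterior Normal(-71/226, 28/113)
obs 6: x=-5/2 → posterior Normal(-44/67, 14/67)
obs 7: x=-1 → posterior Normal(-109/155, 28/155)
obs 8: x=4 → posterior Normal(-25/176, 7/44)
obs 9: x=2 → posterior Normal(17/197, 28/197)
obs 10: x=-5 → posterior Normal(-44/109, 14/109)

k = 3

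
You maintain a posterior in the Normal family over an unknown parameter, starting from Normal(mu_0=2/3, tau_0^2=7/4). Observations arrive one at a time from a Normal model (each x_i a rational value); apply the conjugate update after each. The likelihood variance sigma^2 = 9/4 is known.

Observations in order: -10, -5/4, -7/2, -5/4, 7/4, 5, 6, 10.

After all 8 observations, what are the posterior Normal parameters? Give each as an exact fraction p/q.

mu_0=213/260, tau_0^2=63/260

obs 1: x=-10 → posterior Normal(-4, 63/64)
obs 2: x=-5/4 → posterior Normal(-291/92, 63/92)
obs 3: x=-7/2 → posterior Normal(-389/120, 21/40)
obs 4: x=-5/4 → posterior Normal(-106/37, 63/148)
obs 5: x=7/4 → posterior Normal(-375/176, 63/176)
obs 6: x=5 → posterior Normal(-235/204, 21/68)
obs 7: x=6 → posterior Normal(-67/232, 63/232)
obs 8: x=10 → posterior Normal(213/260, 63/260)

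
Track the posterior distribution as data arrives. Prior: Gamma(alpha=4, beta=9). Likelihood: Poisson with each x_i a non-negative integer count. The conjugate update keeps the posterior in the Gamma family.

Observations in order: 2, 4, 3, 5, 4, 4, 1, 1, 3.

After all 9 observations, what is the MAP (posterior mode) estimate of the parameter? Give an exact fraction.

obs 1: x=2 → posterior Gamma(6, 10)
obs 2: x=4 → posterior Gamma(10, 11)
obs 3: x=3 → posterior Gamma(13, 12)
obs 4: x=5 → posterior Gamma(18, 13)
obs 5: x=4 → posterior Gamma(22, 14)
obs 6: x=4 → posterior Gamma(26, 15)
obs 7: x=1 → posterior Gamma(27, 16)
obs 8: x=1 → posterior Gamma(28, 17)
obs 9: x=3 → posterior Gamma(31, 18)

5/3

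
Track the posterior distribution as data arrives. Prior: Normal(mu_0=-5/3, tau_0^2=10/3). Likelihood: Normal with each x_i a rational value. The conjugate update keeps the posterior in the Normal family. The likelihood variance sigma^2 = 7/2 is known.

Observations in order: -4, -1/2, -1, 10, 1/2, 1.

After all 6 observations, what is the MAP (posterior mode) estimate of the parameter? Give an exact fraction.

85/141

obs 1: x=-4 → posterior Normal(-115/41, 70/41)
obs 2: x=-1/2 → posterior Normal(-125/61, 70/61)
obs 3: x=-1 → posterior Normal(-145/81, 70/81)
obs 4: x=10 → posterior Normal(55/101, 70/101)
obs 5: x=1/2 → posterior Normal(65/121, 70/121)
obs 6: x=1 → posterior Normal(85/141, 70/141)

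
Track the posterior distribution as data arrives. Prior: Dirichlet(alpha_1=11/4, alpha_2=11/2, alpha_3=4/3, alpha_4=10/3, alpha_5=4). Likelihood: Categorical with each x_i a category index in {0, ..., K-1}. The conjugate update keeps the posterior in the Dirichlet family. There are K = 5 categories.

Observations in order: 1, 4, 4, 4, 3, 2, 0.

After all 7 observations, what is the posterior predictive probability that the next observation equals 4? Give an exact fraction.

12/41

obs 1: x=1 → posterior Dirichlet(11/4, 13/2, 4/3, 10/3, 4)
obs 2: x=4 → posterior Dirichlet(11/4, 13/2, 4/3, 10/3, 5)
obs 3: x=4 → posterior Dirichlet(11/4, 13/2, 4/3, 10/3, 6)
obs 4: x=4 → posterior Dirichlet(11/4, 13/2, 4/3, 10/3, 7)
obs 5: x=3 → posterior Dirichlet(11/4, 13/2, 4/3, 13/3, 7)
obs 6: x=2 → posterior Dirichlet(11/4, 13/2, 7/3, 13/3, 7)
obs 7: x=0 → posterior Dirichlet(15/4, 13/2, 7/3, 13/3, 7)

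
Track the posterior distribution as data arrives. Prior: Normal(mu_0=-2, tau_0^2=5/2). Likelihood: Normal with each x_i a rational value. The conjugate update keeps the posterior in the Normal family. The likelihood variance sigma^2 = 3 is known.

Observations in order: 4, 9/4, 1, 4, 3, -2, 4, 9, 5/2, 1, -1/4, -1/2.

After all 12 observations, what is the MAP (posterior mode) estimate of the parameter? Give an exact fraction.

obs 1: x=4 → posterior Normal(8/11, 15/11)
obs 2: x=9/4 → posterior Normal(77/64, 15/16)
obs 3: x=1 → posterior Normal(97/84, 5/7)
obs 4: x=4 → posterior Normal(177/104, 15/26)
obs 5: x=3 → posterior Normal(237/124, 15/31)
obs 6: x=-2 → posterior Normal(197/144, 5/12)
obs 7: x=4 → posterior Normal(277/164, 15/41)
obs 8: x=9 → posterior Normal(457/184, 15/46)
obs 9: x=5/2 → posterior Normal(169/68, 5/17)
obs 10: x=1 → posterior Normal(527/224, 15/56)
obs 11: x=-1/4 → posterior Normal(261/122, 15/61)
obs 12: x=-1/2 → posterior Normal(64/33, 5/22)

64/33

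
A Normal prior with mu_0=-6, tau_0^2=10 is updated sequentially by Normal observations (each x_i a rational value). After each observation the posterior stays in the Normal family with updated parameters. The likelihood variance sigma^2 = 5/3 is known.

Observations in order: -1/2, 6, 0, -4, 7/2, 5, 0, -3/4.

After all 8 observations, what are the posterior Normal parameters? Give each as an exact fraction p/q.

mu_0=99/98, tau_0^2=10/49

obs 1: x=-1/2 → posterior Normal(-9/7, 10/7)
obs 2: x=6 → posterior Normal(27/13, 10/13)
obs 3: x=0 → posterior Normal(27/19, 10/19)
obs 4: x=-4 → posterior Normal(3/25, 2/5)
obs 5: x=7/2 → posterior Normal(24/31, 10/31)
obs 6: x=5 → posterior Normal(54/37, 10/37)
obs 7: x=0 → posterior Normal(54/43, 10/43)
obs 8: x=-3/4 → posterior Normal(99/98, 10/49)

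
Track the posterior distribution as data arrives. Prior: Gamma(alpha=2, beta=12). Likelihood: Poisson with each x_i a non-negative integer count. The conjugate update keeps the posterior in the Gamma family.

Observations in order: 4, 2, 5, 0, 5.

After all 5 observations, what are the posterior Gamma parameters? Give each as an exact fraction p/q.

alpha=18, beta=17

obs 1: x=4 → posterior Gamma(6, 13)
obs 2: x=2 → posterior Gamma(8, 14)
obs 3: x=5 → posterior Gamma(13, 15)
obs 4: x=0 → posterior Gamma(13, 16)
obs 5: x=5 → posterior Gamma(18, 17)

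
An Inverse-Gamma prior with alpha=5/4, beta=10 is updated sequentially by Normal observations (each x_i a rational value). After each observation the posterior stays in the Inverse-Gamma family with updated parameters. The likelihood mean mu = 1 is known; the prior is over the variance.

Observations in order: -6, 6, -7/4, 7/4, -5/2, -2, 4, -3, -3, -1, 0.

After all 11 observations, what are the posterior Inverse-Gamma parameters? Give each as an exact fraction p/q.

alpha=27/4, beta=1355/16

obs 1: x=-6 → posterior Inverse-Gamma(7/4, 69/2)
obs 2: x=6 → posterior Inverse-Gamma(9/4, 47)
obs 3: x=-7/4 → posterior Inverse-Gamma(11/4, 1625/32)
obs 4: x=7/4 → posterior Inverse-Gamma(13/4, 817/16)
obs 5: x=-5/2 → posterior Inverse-Gamma(15/4, 915/16)
obs 6: x=-2 → posterior Inverse-Gamma(17/4, 987/16)
obs 7: x=4 → posterior Inverse-Gamma(19/4, 1059/16)
obs 8: x=-3 → posterior Inverse-Gamma(21/4, 1187/16)
obs 9: x=-3 → posterior Inverse-Gamma(23/4, 1315/16)
obs 10: x=-1 → posterior Inverse-Gamma(25/4, 1347/16)
obs 11: x=0 → posterior Inverse-Gamma(27/4, 1355/16)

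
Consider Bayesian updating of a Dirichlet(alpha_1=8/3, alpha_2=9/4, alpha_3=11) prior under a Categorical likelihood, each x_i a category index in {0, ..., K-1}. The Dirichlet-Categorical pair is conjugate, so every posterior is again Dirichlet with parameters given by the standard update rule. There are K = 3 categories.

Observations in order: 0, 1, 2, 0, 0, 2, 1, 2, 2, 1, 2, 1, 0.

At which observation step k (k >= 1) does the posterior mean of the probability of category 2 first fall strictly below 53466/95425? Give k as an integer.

obs 1: x=0 → posterior Dirichlet(11/3, 9/4, 11)
obs 2: x=1 → posterior Dirichlet(11/3, 13/4, 11)
obs 3: x=2 → posterior Dirichlet(11/3, 13/4, 12)
obs 4: x=0 → posterior Dirichlet(14/3, 13/4, 12)
obs 5: x=0 → posterior Dirichlet(17/3, 13/4, 12)
obs 6: x=2 → posterior Dirichlet(17/3, 13/4, 13)
obs 7: x=1 → posterior Dirichlet(17/3, 17/4, 13)
obs 8: x=2 → posterior Dirichlet(17/3, 17/4, 14)
obs 9: x=2 → posterior Dirichlet(17/3, 17/4, 15)
obs 10: x=1 → posterior Dirichlet(17/3, 21/4, 15)
obs 11: x=2 → posterior Dirichlet(17/3, 21/4, 16)
obs 12: x=1 → posterior Dirichlet(17/3, 25/4, 16)
obs 13: x=0 → posterior Dirichlet(20/3, 25/4, 16)

k = 13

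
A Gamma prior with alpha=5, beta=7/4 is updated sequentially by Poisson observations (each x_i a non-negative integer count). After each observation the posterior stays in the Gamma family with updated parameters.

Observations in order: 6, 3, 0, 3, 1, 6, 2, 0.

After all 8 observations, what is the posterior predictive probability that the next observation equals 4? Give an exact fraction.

1417756501906747914631682935676294316195697334016/10093776109231555797740541116805209814919811290249

obs 1: x=6 → posterior Gamma(11, 11/4)
obs 2: x=3 → posterior Gamma(14, 15/4)
obs 3: x=0 → posterior Gamma(14, 19/4)
obs 4: x=3 → posterior Gamma(17, 23/4)
obs 5: x=1 → posterior Gamma(18, 27/4)
obs 6: x=6 → posterior Gamma(24, 31/4)
obs 7: x=2 → posterior Gamma(26, 35/4)
obs 8: x=0 → posterior Gamma(26, 39/4)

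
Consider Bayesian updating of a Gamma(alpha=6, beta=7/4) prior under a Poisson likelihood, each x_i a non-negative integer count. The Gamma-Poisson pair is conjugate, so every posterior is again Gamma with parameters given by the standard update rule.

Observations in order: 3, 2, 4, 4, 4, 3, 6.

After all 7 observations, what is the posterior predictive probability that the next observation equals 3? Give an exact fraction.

obs 1: x=3 → posterior Gamma(9, 11/4)
obs 2: x=2 → posterior Gamma(11, 15/4)
obs 3: x=4 → posterior Gamma(15, 19/4)
obs 4: x=4 → posterior Gamma(19, 23/4)
obs 5: x=4 → posterior Gamma(23, 27/4)
obs 6: x=3 → posterior Gamma(26, 31/4)
obs 7: x=6 → posterior Gamma(32, 35/4)

9848021272831590693430469064092636108398437500000000000/48669988757902705337974665871698936748415933330133129399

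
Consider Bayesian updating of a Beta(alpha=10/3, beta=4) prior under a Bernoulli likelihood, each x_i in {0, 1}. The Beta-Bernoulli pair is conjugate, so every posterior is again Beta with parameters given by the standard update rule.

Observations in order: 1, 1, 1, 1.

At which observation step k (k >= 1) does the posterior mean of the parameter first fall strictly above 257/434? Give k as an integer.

k = 3

obs 1: x=1 → posterior Beta(13/3, 4)
obs 2: x=1 → posterior Beta(16/3, 4)
obs 3: x=1 → posterior Beta(19/3, 4)
obs 4: x=1 → posterior Beta(22/3, 4)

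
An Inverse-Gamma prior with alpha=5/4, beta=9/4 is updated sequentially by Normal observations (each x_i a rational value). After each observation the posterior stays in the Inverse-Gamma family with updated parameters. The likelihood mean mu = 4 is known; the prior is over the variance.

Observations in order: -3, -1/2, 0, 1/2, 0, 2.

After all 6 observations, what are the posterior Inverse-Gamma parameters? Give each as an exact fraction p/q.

alpha=17/4, beta=61

obs 1: x=-3 → posterior Inverse-Gamma(7/4, 107/4)
obs 2: x=-1/2 → posterior Inverse-Gamma(9/4, 295/8)
obs 3: x=0 → posterior Inverse-Gamma(11/4, 359/8)
obs 4: x=1/2 → posterior Inverse-Gamma(13/4, 51)
obs 5: x=0 → posterior Inverse-Gamma(15/4, 59)
obs 6: x=2 → posterior Inverse-Gamma(17/4, 61)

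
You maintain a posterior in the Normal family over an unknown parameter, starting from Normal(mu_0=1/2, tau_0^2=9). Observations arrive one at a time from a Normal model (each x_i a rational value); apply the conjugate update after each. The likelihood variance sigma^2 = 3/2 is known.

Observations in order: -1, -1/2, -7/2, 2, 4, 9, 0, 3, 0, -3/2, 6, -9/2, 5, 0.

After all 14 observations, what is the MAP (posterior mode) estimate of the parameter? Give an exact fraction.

obs 1: x=-1 → posterior Normal(-11/14, 9/7)
obs 2: x=-1/2 → posterior Normal(-17/26, 9/13)
obs 3: x=-7/2 → posterior Normal(-59/38, 9/19)
obs 4: x=2 → posterior Normal(-7/10, 9/25)
obs 5: x=4 → posterior Normal(13/62, 9/31)
obs 6: x=9 → posterior Normal(121/74, 9/37)
obs 7: x=0 → posterior Normal(121/86, 9/43)
obs 8: x=3 → posterior Normal(157/98, 9/49)
obs 9: x=0 → posterior Normal(157/110, 9/55)
obs 10: x=-3/2 → posterior Normal(139/122, 9/61)
obs 11: x=6 → posterior Normal(211/134, 9/67)
obs 12: x=-9/2 → posterior Normal(157/146, 9/73)
obs 13: x=5 → posterior Normal(217/158, 9/79)
obs 14: x=0 → posterior Normal(217/170, 9/85)

217/170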